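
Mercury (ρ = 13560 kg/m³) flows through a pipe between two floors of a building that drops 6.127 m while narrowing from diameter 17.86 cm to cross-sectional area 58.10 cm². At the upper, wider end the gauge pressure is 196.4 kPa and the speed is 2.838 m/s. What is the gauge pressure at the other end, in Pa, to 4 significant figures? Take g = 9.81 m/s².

P₂ = 50710 Pa

By continuity, v₂ = v₁·A₁/A₂ = 2.838·(250.5/58.10) = 12.24 m/s.
Energy conservation along the streamline gives P₂ = P₁ − ½ρ(v₂² − v₁²) − ρg(h₂ − h₁).
P₂ = 196400 + ½·13560·(2.838² − 12.24²) − 13560·9.81·(−6.127) = 196400 + (-960700) − (-815000) = 50710 Pa.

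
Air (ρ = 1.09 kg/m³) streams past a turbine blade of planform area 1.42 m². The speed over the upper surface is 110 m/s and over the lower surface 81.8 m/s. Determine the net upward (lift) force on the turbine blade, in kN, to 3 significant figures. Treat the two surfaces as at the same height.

F ≈ 4.19 kN

The faster flow above has the lower pressure; Bernoulli (same height) gives ΔP = ½ρ(v_up² − v_low²).
ΔP = ½·1.09·(110² − 81.8²) = 2950 Pa.
Lift = ΔP · A = 2950 × 1.42 = 4190 N.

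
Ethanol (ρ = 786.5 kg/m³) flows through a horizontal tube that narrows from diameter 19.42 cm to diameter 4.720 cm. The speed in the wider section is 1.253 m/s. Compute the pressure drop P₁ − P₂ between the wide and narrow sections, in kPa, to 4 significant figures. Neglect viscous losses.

Continuity gives A₁v₁ = A₂v₂, so v₂ = (296.2 cm²)/(17.50 cm²) × 1.253 m/s = 21.21 m/s.
The pipe is horizontal, so Bernoulli reduces to P₁ + ½ρv₁² = P₂ + ½ρv₂².
P₁ − P₂ = ½·786.5·(21.21² − 1.253²) = ½·786.5·448.3 = 176300 Pa.

ΔP = 176.3 kPa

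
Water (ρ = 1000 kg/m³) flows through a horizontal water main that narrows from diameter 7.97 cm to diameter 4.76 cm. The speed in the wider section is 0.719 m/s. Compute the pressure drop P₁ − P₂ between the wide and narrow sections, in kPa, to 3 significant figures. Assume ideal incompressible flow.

1.77 kPa

Continuity gives A₁v₁ = A₂v₂, so v₂ = (49.9 cm²)/(17.8 cm²) × 0.719 m/s = 2.02 m/s.
The pipe is horizontal, so Bernoulli reduces to P₁ + ½ρv₁² = P₂ + ½ρv₂².
P₁ − P₂ = ½·1000·(2.02² − 0.719²) = ½·1000·3.55 = 1770 Pa.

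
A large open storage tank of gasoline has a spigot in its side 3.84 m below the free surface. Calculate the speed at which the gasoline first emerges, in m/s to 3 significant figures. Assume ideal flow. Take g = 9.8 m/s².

The surface is effectively still and both ends are open, so ½v² = gh and v = √(2·9.8·3.84) = 8.68 m/s.

8.68 m/s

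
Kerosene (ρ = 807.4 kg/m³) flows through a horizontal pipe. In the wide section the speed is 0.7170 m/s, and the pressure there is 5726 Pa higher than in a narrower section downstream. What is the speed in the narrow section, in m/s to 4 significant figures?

With h₁ = h₂, rearranging Bernoulli gives v₂ = √(v₁² + 2ΔP/ρ).
v₂ = √(0.7170² + 2·5726/807.4) = √(0.5141 + 14.18) = 3.834 m/s.

v₂ ≈ 3.834 m/s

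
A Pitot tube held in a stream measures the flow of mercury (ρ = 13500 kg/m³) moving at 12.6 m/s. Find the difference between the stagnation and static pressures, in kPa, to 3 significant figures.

At the stagnation point the flow is brought to rest, so Bernoulli gives P_stag − P_static = ½ρv².
ΔP = ½·13500·12.6² = 1070000 Pa.

1070 kPa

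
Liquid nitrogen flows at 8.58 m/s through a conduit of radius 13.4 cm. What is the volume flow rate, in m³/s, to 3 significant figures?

Q = A·v = 0.0564 m² × 8.58 m/s = 0.484 m³/s.

0.484 m³/s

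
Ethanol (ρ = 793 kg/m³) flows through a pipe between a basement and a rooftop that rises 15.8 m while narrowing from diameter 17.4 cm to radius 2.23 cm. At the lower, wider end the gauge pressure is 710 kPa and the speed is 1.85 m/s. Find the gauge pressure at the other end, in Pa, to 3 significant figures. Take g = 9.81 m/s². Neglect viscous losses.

P₂ ≈ 274000 Pa

Continuity gives A₁v₁ = A₂v₂, so v₂ = (238 cm²)/(15.6 cm²) × 1.85 m/s = 28.2 m/s.
Applying Bernoulli between the two ends and solving for P₂: P₂ = P₁ + ½ρ(v₁² − v₂²) − ρgΔh.
P₂ = 710000 + ½·793·(1.85² − 28.2²) − 793·9.81·(+15.8) = 710000 + (-313000) − (123000) = 274000 Pa.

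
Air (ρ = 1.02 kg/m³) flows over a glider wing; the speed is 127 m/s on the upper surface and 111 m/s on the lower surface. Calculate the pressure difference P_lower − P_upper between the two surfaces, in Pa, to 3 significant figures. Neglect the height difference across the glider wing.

The pressure is lower where the speed is higher: ΔP = ½ρ(v_up² − v_low²).
ΔP = ½·1.02·(127² − 111²) = 1940 Pa.

ΔP = 1940 Pa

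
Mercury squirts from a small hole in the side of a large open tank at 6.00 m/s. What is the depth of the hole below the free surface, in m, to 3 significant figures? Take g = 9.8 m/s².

Inverting v = √(2gh) gives h = v² / 2g.
h = 6.00²/(2·9.8) = 36.0/19.60 = 1.84 m.

h ≈ 1.84 m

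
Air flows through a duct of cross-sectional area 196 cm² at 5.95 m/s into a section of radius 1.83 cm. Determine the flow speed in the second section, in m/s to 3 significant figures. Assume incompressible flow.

v₂ ≈ 111 m/s

By continuity, v₂ = v₁·A₁/A₂ = 5.95·(196/10.5) = 111 m/s.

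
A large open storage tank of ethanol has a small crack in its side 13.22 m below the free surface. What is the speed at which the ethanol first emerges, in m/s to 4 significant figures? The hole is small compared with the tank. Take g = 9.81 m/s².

v = 16.11 m/s

The surface is effectively still and both ends are open, so ½v² = gh and v = √(2·9.81·13.22) = 16.11 m/s.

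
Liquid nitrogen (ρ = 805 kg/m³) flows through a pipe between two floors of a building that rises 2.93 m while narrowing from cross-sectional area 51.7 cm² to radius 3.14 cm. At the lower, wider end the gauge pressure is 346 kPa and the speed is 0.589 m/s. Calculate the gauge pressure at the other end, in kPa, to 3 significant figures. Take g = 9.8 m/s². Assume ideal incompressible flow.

P₂ ≈ 323 kPa

The volume flow rate is constant, so v₂ = (A₁/A₂)v₁ = (51.7/31.0)·0.589 = 0.983 m/s.
Applying Bernoulli between the two ends and solving for P₂: P₂ = P₁ + ½ρ(v₁² − v₂²) − ρgΔh.
P₂ = 346000 + ½·805·(0.589² − 0.983²) − 805·9.8·(+2.93) = 346000 + (-249) − (23100) = 323000 Pa.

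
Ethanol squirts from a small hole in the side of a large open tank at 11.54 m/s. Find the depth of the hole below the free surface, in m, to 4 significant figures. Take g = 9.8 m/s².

h ≈ 6.794 m

For a small hole in a large open tank, ½v² = gh, giving h = v²/(2g).
h = 11.54²/(2·9.8) = 133.2/19.60 = 6.794 m.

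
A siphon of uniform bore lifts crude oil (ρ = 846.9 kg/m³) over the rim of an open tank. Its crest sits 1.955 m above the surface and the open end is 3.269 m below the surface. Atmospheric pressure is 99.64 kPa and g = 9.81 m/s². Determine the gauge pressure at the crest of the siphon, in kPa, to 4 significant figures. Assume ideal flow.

The outlet speed comes from Torricelli: v = √(2g·3.269) = 8.009 m/s.
The bore is uniform, so the speed at the crest is the same v. Bernoulli surface→crest: P_atm = P_top + ½ρv² + ρg·h_top.
P_top = 99640 − ½·846.9·8.009² − 846.9·9.81·1.955 = 56240 Pa. So P_gauge = P_top − P_atm = -43400 Pa.

P_gauge ≈ -43.40 kPa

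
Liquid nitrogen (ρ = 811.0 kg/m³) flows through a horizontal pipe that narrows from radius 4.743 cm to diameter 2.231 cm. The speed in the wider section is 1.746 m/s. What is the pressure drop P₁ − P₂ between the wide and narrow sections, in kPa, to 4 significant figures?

The volume flow rate is constant, so v₂ = (A₁/A₂)v₁ = (70.67/3.909)·1.746 = 31.57 m/s.
The pipe is horizontal, so Bernoulli reduces to P₁ + ½ρv₁² = P₂ + ½ρv₂².
P₁ − P₂ = ½·811.0·(31.57² − 1.746²) = ½·811.0·993.3 = 402800 Pa.

402.8 kPa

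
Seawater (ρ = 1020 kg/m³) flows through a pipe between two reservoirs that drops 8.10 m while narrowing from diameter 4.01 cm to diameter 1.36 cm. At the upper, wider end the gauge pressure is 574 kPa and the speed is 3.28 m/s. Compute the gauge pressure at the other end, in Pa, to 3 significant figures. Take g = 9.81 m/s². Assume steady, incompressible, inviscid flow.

Continuity gives A₁v₁ = A₂v₂, so v₂ = (12.6 cm²)/(1.45 cm²) × 3.28 m/s = 28.5 m/s.
Energy conservation along the streamline gives P₂ = P₁ − ½ρ(v₂² − v₁²) − ρg(h₂ − h₁).
P₂ = 574000 + ½·1020·(3.28² − 28.5²) − 1020·9.81·(−8.10) = 574000 + (-409000) − (-81100) = 246000 Pa.

P₂ ≈ 246000 Pa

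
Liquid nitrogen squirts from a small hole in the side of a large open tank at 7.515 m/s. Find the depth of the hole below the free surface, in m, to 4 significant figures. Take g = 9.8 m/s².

Torricelli: v = √(2gh), so h = v²/(2g).
h = 7.515²/(2·9.8) = 56.48/19.60 = 2.881 m.

h = 2.881 m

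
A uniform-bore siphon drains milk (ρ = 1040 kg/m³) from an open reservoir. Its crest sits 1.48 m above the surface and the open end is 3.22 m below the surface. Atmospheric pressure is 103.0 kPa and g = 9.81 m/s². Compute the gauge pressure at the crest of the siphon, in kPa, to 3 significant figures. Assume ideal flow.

The outlet speed comes from Torricelli: v = √(2g·3.22) = 7.95 m/s.
The bore is uniform, so the speed at the crest is the same v. Bernoulli surface→crest: P_atm = P_top + ½ρv² + ρg·h_top.
P_top = 103000 − ½·1040·7.95² − 1040·9.81·1.48 = 55000 Pa. So P_gauge = P_top − P_atm = -48000 Pa.

P_gauge = -48.0 kPa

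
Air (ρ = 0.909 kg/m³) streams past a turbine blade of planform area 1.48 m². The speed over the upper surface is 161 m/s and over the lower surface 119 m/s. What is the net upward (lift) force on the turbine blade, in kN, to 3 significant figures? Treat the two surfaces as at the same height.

From P + ½ρv² = const at equal height, P_low − P_up = ½ρ(v_up² − v_low²).
ΔP = ½·0.909·(161² − 119²) = 5340 Pa.
Lift = ΔP · A = 5340 × 1.48 = 7910 N.

F ≈ 7.91 kN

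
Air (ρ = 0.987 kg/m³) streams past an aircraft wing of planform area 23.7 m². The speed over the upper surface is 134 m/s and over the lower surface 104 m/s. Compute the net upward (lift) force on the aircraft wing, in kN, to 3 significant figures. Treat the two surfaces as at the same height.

83.5 kN

With equal heights on the two surfaces, Bernoulli gives P_lower − P_upper = ½ρ(v_upper² − v_lower²).
ΔP = ½·0.987·(134² − 104²) = 3520 Pa.
Lift = ΔP · A = 3520 × 23.7 = 83500 N.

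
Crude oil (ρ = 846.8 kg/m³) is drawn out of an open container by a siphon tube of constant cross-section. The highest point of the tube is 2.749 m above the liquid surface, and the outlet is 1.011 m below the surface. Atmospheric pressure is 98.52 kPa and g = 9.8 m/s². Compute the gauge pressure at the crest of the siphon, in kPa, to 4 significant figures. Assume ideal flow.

P_gauge = -31.20 kPa

Bernoulli surface→outlet gives ½v² = g·h_out, so v = √(2·9.8·1.011) = 4.451 m/s.
Continuity keeps v the same throughout the tube; from surface to crest, P_atm + 0 = P_top + ½ρv² + ρg·h_top.
P_top = 98520 − ½·846.8·4.451² − 846.8·9.8·2.749 = 67320 Pa. So P_gauge = P_top − P_atm = -31200 Pa.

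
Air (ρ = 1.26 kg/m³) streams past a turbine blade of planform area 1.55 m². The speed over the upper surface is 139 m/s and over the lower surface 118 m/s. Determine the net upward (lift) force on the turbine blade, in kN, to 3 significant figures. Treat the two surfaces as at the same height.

F ≈ 5.27 kN

The faster flow above has the lower pressure; Bernoulli (same height) gives ΔP = ½ρ(v_up² − v_low²).
ΔP = ½·1.26·(139² − 118²) = 3400 Pa.
Lift = ΔP · A = 3400 × 1.55 = 5270 N.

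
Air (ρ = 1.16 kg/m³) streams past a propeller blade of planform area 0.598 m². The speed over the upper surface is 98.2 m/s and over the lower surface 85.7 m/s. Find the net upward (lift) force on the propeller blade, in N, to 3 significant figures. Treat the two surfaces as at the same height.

F = 797 N

From P + ½ρv² = const at equal height, P_low − P_up = ½ρ(v_up² − v_low²).
ΔP = ½·1.16·(98.2² − 85.7²) = 1330 Pa.
Lift = ΔP · A = 1330 × 0.598 = 797 N.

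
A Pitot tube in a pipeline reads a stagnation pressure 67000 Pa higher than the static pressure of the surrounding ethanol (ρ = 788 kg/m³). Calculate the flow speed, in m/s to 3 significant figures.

At the stagnation point the flow is brought to rest, so Bernoulli gives P_stag − P_static = ½ρv².
v = √(2ΔP/ρ) = √(2·67000/788) = 13.0 m/s.

v = 13.0 m/s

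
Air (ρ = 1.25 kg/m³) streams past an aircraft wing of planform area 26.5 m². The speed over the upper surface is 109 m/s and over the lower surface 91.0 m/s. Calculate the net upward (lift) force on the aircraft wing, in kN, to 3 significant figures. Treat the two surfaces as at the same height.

From P + ½ρv² = const at equal height, P_low − P_up = ½ρ(v_up² − v_low²).
ΔP = ½·1.25·(109² − 91.0²) = 2250 Pa.
Lift = ΔP · A = 2250 × 26.5 = 59600 N.

59.6 kN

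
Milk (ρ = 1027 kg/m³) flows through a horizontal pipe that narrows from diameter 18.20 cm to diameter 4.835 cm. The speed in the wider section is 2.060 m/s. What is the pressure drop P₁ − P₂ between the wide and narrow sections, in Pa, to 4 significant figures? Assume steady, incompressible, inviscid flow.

Mass conservation (A₁v₁ = A₂v₂) gives v₂ = 2.060 × 260.2/18.36 = 29.19 m/s.
Bernoulli (h₁ = h₂): P₁ − P₂ = ½ρ(v₂² − v₁²).
P₁ − P₂ = ½·1027·(29.19² − 2.060²) = ½·1027·847.7 = 435300 Pa.

ΔP = 435300 Pa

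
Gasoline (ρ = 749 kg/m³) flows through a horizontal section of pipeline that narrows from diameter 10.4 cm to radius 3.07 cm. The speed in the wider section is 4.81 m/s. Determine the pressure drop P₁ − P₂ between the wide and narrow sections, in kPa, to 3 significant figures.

Mass conservation (A₁v₁ = A₂v₂) gives v₂ = 4.81 × 84.9/29.6 = 13.8 m/s.
Along the horizontal streamline, P + ½ρv² is constant.
P₁ − P₂ = ½·749·(13.8² − 4.81²) = ½·749·167 = 62700 Pa.

ΔP ≈ 62.7 kPa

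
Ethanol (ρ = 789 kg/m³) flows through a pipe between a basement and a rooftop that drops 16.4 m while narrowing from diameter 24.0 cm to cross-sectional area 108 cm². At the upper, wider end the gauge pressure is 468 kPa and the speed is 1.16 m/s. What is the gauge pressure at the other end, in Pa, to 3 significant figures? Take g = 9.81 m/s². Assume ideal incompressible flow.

The volume flow rate is constant, so v₂ = (A₁/A₂)v₁ = (452/108)·1.16 = 4.86 m/s.
Applying Bernoulli between the two ends and solving for P₂: P₂ = P₁ + ½ρ(v₁² − v₂²) − ρgΔh.
P₂ = 468000 + ½·789·(1.16² − 4.86²) − 789·9.81·(−16.4) = 468000 + (-8780) − (-127000) = 586000 Pa.

P₂ ≈ 586000 Pa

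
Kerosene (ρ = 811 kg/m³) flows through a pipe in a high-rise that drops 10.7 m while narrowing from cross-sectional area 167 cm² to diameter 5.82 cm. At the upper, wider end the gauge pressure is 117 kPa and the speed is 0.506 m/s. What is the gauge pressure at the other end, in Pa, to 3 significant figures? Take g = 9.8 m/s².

P₂ ≈ 198000 Pa

Mass conservation (A₁v₁ = A₂v₂) gives v₂ = 0.506 × 167/26.6 = 3.18 m/s.
Applying Bernoulli between the two ends and solving for P₂: P₂ = P₁ + ½ρ(v₁² − v₂²) − ρgΔh.
P₂ = 117000 + ½·811·(0.506² − 3.18²) − 811·9.8·(−10.7) = 117000 + (-3990) − (-85000) = 198000 Pa.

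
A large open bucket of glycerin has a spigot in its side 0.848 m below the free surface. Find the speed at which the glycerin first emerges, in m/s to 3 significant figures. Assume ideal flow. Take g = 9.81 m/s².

Torricelli's result v = √(2gh) gives v = √(2·9.81·0.848) = 4.08 m/s.

v ≈ 4.08 m/s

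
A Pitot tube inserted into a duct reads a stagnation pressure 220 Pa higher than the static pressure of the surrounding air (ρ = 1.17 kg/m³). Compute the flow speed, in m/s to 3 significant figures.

19.4 m/s

The dynamic pressure equals the rise in static pressure at the stagnation point: ΔP = ½ρv².
v = √(2ΔP/ρ) = √(2·220/1.17) = 19.4 m/s.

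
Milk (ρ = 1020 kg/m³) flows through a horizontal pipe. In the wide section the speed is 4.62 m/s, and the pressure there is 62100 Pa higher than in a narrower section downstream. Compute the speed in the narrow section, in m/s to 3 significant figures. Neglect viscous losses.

Along the level pipe P + ½ρv² is conserved, hence v₂² = v₁² + 2(P₁ − P₂)/ρ.
v₂ = √(4.62² + 2·62100/1020) = √(21.3 + 122) = 12.0 m/s.

v₂ = 12.0 m/s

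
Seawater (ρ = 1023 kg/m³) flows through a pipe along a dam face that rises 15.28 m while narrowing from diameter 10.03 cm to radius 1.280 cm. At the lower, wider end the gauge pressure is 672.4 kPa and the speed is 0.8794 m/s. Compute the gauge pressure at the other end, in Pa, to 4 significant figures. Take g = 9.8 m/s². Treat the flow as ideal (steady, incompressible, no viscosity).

P₂ ≈ 426400 Pa

Mass conservation (A₁v₁ = A₂v₂) gives v₂ = 0.8794 × 79.01/5.147 = 13.50 m/s.
Applying Bernoulli between the two ends and solving for P₂: P₂ = P₁ + ½ρ(v₁² − v₂²) − ρgΔh.
P₂ = 672400 + ½·1023·(0.8794² − 13.50²) − 1023·9.8·(+15.28) = 672400 + (-92810) − (153200) = 426400 Pa.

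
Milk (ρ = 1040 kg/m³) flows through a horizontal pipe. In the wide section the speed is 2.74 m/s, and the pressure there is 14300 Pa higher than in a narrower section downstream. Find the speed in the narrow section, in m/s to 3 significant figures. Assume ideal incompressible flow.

v₂ ≈ 5.92 m/s

Along the level pipe P + ½ρv² is conserved, hence v₂² = v₁² + 2(P₁ − P₂)/ρ.
v₂ = √(2.74² + 2·14300/1040) = √(7.51 + 27.5) = 5.92 m/s.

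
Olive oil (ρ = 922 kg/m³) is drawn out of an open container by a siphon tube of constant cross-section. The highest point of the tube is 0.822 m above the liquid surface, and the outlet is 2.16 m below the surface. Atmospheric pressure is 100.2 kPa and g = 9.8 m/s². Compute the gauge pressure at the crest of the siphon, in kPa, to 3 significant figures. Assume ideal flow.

P_gauge ≈ -26.9 kPa

From the surface to the outlet (both open to atmosphere, surface at rest): v = √(2g·h_out) = √(2·9.8·2.16) = 6.51 m/s.
Continuity keeps v the same throughout the tube; from surface to crest, P_atm + 0 = P_top + ½ρv² + ρg·h_top.
P_top = 100200 − ½·922·6.51² − 922·9.8·0.822 = 73300 Pa. So P_gauge = P_top − P_atm = -26900 Pa.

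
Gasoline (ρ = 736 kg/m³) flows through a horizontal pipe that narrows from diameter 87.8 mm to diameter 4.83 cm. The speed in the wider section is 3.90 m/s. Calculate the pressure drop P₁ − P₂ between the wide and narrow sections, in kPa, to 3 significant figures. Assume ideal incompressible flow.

Continuity gives A₁v₁ = A₂v₂, so v₂ = (60.5 cm²)/(18.3 cm²) × 3.90 m/s = 12.9 m/s.
Bernoulli (h₁ = h₂): P₁ − P₂ = ½ρ(v₂² − v₁²).
P₁ − P₂ = ½·736·(12.9² − 3.90²) = ½·736·151 = 55500 Pa.

ΔP ≈ 55.5 kPa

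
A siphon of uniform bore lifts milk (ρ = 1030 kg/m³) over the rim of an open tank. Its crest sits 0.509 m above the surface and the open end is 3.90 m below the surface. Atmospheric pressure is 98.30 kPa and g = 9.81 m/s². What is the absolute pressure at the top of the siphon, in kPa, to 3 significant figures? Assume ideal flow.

From the surface to the outlet (both open to atmosphere, surface at rest): v = √(2g·h_out) = √(2·9.81·3.90) = 8.75 m/s.
The bore is uniform, so the speed at the crest is the same v. Bernoulli surface→crest: P_atm = P_top + ½ρv² + ρg·h_top.
P_top = 98300 − ½·1030·8.75² − 1030·9.81·0.509 = 53800 Pa.

P_top ≈ 53.8 kPa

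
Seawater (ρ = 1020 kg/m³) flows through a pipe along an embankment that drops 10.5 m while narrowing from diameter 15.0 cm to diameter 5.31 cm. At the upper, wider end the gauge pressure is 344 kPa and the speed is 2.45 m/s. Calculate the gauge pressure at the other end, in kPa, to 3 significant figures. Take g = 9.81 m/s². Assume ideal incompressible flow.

257 kPa

Mass conservation (A₁v₁ = A₂v₂) gives v₂ = 2.45 × 177/22.1 = 19.6 m/s.
Applying Bernoulli between the two ends and solving for P₂: P₂ = P₁ + ½ρ(v₁² − v₂²) − ρgΔh.
P₂ = 344000 + ½·1020·(2.45² − 19.6²) − 1020·9.81·(−10.5) = 344000 + (-192000) − (-105000) = 257000 Pa.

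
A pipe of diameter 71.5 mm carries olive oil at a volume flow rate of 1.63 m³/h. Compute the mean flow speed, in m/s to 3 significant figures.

v ≈ 0.113 m/s

Q = 1.63 m³/h = 0.000453 m³/s.
v = Q/A = 0.000453 / 0.00402 = 0.113 m/s.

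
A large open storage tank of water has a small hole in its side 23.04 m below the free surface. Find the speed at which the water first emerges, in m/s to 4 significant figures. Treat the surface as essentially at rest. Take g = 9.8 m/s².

21.25 m/s

The surface is effectively still and both ends are open, so ½v² = gh and v = √(2·9.8·23.04) = 21.25 m/s.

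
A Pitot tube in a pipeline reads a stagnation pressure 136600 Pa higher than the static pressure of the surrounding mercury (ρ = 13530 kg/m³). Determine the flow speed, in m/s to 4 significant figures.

4.494 m/s

At the stagnation point the flow is brought to rest, so Bernoulli gives P_stag − P_static = ½ρv².
v = √(2ΔP/ρ) = √(2·136600/13530) = 4.494 m/s.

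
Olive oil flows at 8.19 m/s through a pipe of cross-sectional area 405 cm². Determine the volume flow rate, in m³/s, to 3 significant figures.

Q ≈ 0.332 m³/s

Q = A·v = 0.0405 m² × 8.19 m/s = 0.332 m³/s.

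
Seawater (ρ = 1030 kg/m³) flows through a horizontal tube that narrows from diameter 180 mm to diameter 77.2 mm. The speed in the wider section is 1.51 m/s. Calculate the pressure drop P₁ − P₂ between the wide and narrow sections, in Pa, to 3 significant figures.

By continuity, v₂ = v₁·A₁/A₂ = 1.51·(254/46.8) = 8.21 m/s.
The pipe is horizontal, so Bernoulli reduces to P₁ + ½ρv₁² = P₂ + ½ρv₂².
P₁ − P₂ = ½·1030·(8.21² − 1.51²) = ½·1030·65.1 = 33500 Pa.

ΔP ≈ 33500 Pa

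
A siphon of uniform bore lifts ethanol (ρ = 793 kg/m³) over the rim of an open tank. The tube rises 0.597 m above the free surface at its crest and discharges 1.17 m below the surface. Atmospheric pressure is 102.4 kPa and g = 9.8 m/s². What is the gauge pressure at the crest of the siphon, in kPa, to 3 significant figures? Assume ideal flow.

From the surface to the outlet (both open to atmosphere, surface at rest): v = √(2g·h_out) = √(2·9.8·1.17) = 4.79 m/s.
With constant cross-section the crest speed equals v; applying Bernoulli from the surface up to the crest, P_top = P_atm − ½ρv² − ρg·h_top.
P_top = 102400 − ½·793·4.79² − 793·9.8·0.597 = 88700 Pa. So P_gauge = P_top − P_atm = -13700 Pa.

P_gauge = -13.7 kPa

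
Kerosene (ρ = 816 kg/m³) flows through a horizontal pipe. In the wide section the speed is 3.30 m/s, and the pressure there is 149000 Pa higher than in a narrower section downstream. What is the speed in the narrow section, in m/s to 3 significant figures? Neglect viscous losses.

With h₁ = h₂, rearranging Bernoulli gives v₂ = √(v₁² + 2ΔP/ρ).
v₂ = √(3.30² + 2·149000/816) = √(10.9 + 365) = 19.4 m/s.

v₂ ≈ 19.4 m/s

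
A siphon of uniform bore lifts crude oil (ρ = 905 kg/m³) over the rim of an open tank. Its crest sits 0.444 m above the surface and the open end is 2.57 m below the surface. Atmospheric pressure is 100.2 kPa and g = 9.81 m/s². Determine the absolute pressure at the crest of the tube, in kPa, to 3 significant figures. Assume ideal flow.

73.4 kPa

From the surface to the outlet (both open to atmosphere, surface at rest): v = √(2g·h_out) = √(2·9.81·2.57) = 7.10 m/s.
Continuity keeps v the same throughout the tube; from surface to crest, P_atm + 0 = P_top + ½ρv² + ρg·h_top.
P_top = 100200 − ½·905·7.10² − 905·9.81·0.444 = 73400 Pa.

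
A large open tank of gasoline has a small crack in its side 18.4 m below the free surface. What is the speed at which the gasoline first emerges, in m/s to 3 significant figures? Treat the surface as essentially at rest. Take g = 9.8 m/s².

Bernoulli from surface to hole (P equal, v_surface ≈ 0): v = √(2gh) = √(2×9.8×18.4) = 19.0 m/s.

v = 19.0 m/s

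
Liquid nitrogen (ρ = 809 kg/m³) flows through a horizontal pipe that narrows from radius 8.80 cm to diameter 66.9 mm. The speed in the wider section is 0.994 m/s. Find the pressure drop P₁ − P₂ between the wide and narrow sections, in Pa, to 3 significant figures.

ΔP = 18700 Pa

The volume flow rate is constant, so v₂ = (A₁/A₂)v₁ = (243/35.2)·0.994 = 6.88 m/s.
With no height change, Bernoulli's equation is P₁ + ½ρv₁² = P₂ + ½ρv₂².
P₁ − P₂ = ½·809·(6.88² − 0.994²) = ½·809·46.3 = 18700 Pa.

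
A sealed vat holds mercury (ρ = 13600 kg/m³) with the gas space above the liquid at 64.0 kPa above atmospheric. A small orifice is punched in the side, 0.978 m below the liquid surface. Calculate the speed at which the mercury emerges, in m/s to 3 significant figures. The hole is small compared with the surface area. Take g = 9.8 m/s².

Take point 1 at the surface (v₁ ≈ 0) and point 2 at the hole (at atmospheric pressure). Bernoulli: P₁ + ρg h = P_atm + ½ρv₂².
With P₁ − P_atm = 64000 Pa, v₂ = √(2gh + 2ΔP/ρ) = √(2·9.8·0.978 + 2·64000/13600) = 5.35 m/s.

v ≈ 5.35 m/s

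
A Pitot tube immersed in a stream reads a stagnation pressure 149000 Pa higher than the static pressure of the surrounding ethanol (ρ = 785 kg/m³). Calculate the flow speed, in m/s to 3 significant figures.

Bernoulli between the free stream and the stagnation point: ½ρv² = P_stag − P_static.
v = √(2ΔP/ρ) = √(2·149000/785) = 19.5 m/s.

v ≈ 19.5 m/s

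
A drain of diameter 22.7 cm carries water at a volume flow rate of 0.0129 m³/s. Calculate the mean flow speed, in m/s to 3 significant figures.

Q = 0.0129 m³/s = 0.0129 m³/s.
v = Q/A = 0.0129 / 0.0405 = 0.319 m/s.

v ≈ 0.319 m/s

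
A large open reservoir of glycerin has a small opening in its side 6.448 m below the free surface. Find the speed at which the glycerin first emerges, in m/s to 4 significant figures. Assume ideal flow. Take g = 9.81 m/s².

With the surface at rest and both surface and jet at atmospheric pressure, Bernoulli gives ρg h = ½ρv², so v = √(2gh) = √(2·9.81·6.448) = 11.25 m/s.

11.25 m/s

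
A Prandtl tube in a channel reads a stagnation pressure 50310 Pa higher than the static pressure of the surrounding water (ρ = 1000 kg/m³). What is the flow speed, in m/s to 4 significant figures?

The dynamic pressure equals the rise in static pressure at the stagnation point: ΔP = ½ρv².
v = √(2ΔP/ρ) = √(2·50310/1000) = 10.03 m/s.

v = 10.03 m/s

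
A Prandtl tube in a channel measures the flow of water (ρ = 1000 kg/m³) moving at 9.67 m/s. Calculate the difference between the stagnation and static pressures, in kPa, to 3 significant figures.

At the stagnation point the flow is brought to rest, so Bernoulli gives P_stag − P_static = ½ρv².
ΔP = ½·1000·9.67² = 46800 Pa.

46.8 kPa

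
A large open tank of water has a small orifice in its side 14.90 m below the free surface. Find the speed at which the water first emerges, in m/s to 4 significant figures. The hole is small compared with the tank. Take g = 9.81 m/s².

v ≈ 17.10 m/s

With the surface at rest and both surface and jet at atmospheric pressure, Bernoulli gives ρg h = ½ρv², so v = √(2gh) = √(2·9.81·14.90) = 17.10 m/s.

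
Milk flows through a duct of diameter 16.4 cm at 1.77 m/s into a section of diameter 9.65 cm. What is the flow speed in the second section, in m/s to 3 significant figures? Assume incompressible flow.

5.11 m/s

By continuity, v₂ = v₁·A₁/A₂ = 1.77·(211/73.1) = 5.11 m/s.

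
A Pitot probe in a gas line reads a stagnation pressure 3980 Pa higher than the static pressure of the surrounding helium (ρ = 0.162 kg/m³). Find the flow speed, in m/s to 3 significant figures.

v ≈ 222 m/s

The dynamic pressure equals the rise in static pressure at the stagnation point: ΔP = ½ρv².
v = √(2ΔP/ρ) = √(2·3980/0.162) = 222 m/s.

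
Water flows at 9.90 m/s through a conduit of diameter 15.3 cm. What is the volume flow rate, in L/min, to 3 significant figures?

Q = A·v = 0.0184 m² × 9.90 m/s = 0.182 m³/s.
Converting: 0.182 m³/s × 60000 = 10900 L/min.

Q ≈ 10900 L/min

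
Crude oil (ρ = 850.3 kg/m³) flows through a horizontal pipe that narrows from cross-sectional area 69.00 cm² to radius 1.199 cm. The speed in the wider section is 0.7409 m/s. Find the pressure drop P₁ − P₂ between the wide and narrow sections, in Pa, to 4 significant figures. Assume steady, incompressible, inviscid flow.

Continuity gives A₁v₁ = A₂v₂, so v₂ = (69.00 cm²)/(4.516 cm²) × 0.7409 m/s = 11.32 m/s.
Bernoulli (h₁ = h₂): P₁ − P₂ = ½ρ(v₂² − v₁²).
P₁ − P₂ = ½·850.3·(11.32² − 0.7409²) = ½·850.3·127.6 = 54240 Pa.

54240 Pa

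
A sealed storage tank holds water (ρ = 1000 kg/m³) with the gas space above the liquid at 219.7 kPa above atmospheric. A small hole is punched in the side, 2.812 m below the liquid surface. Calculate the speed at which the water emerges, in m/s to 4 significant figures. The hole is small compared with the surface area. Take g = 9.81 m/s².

Take point 1 at the surface (v₁ ≈ 0) and point 2 at the hole (at atmospheric pressure). Bernoulli: P₁ + ρg h = P_atm + ½ρv₂².
With P₁ − P_atm = 219700 Pa, v₂ = √(2gh + 2ΔP/ρ) = √(2·9.81·2.812 + 2·219700/1000) = 22.24 m/s.

v ≈ 22.24 m/s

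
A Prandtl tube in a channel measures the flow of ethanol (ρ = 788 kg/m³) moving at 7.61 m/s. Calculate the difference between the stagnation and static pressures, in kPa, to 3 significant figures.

Bernoulli between the free stream and the stagnation point: ½ρv² = P_stag − P_static.
ΔP = ½·788·7.61² = 22800 Pa.

ΔP = 22.8 kPa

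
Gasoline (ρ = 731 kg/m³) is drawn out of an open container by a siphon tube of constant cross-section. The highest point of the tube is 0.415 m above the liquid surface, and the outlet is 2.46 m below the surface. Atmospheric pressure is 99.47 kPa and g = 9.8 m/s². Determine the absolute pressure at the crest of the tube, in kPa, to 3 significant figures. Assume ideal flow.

P_top ≈ 78.9 kPa

From the surface to the outlet (both open to atmosphere, surface at rest): v = √(2g·h_out) = √(2·9.8·2.46) = 6.94 m/s.
Continuity keeps v the same throughout the tube; from surface to crest, P_atm + 0 = P_top + ½ρv² + ρg·h_top.
P_top = 99470 − ½·731·6.94² − 731·9.8·0.415 = 78900 Pa.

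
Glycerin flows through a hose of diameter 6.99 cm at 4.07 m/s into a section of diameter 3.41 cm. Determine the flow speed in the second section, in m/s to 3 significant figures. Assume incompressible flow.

The volume flow rate is constant, so v₂ = (A₁/A₂)v₁ = (38.4/9.13)·4.07 = 17.1 m/s.

v₂ ≈ 17.1 m/s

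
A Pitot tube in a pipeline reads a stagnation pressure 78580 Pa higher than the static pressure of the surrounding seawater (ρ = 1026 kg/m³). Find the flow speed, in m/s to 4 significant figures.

Bernoulli between the free stream and the stagnation point: ½ρv² = P_stag − P_static.
v = √(2ΔP/ρ) = √(2·78580/1026) = 12.38 m/s.

v ≈ 12.38 m/s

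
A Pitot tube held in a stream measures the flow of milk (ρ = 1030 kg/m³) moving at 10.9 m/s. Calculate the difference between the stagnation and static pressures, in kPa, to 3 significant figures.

ΔP = 61.2 kPa

At the stagnation point the flow is brought to rest, so Bernoulli gives P_stag − P_static = ½ρv².
ΔP = ½·1030·10.9² = 61200 Pa.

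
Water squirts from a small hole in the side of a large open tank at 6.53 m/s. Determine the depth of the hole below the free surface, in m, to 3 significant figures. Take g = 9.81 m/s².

Inverting v = √(2gh) gives h = v² / 2g.
h = 6.53²/(2·9.81) = 42.6/19.62 = 2.17 m.

h ≈ 2.17 m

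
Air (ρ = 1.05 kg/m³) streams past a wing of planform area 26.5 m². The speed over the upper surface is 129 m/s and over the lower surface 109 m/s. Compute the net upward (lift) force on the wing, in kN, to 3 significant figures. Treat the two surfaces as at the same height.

From P + ½ρv² = const at equal height, P_low − P_up = ½ρ(v_up² − v_low²).
ΔP = ½·1.05·(129² − 109²) = 2500 Pa.
Lift = ΔP · A = 2500 × 26.5 = 66200 N.

66.2 kN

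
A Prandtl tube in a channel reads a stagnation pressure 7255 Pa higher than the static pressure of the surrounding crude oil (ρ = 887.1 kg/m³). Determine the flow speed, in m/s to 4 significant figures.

The dynamic pressure equals the rise in static pressure at the stagnation point: ΔP = ½ρv².
v = √(2ΔP/ρ) = √(2·7255/887.1) = 4.044 m/s.

v ≈ 4.044 m/s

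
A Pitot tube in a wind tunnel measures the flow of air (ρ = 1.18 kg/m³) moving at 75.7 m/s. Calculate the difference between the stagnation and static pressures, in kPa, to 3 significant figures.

The dynamic pressure equals the rise in static pressure at the stagnation point: ΔP = ½ρv².
ΔP = ½·1.18·75.7² = 3380 Pa.

ΔP ≈ 3.38 kPa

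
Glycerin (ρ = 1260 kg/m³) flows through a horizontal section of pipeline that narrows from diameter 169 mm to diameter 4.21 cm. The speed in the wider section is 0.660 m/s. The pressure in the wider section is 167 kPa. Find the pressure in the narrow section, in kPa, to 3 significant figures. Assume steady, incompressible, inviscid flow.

By continuity, v₂ = v₁·A₁/A₂ = 0.660·(224/13.9) = 10.6 m/s.
Bernoulli (h₁ = h₂): P₁ − P₂ = ½ρ(v₂² − v₁²).
P₂ = P₁ − ½ρ(v₂² − v₁²) = 167000 − ½·1260·(10.6² − 0.660²) = 167000 − 71000 = 96000 Pa.

P₂ = 96.0 kPa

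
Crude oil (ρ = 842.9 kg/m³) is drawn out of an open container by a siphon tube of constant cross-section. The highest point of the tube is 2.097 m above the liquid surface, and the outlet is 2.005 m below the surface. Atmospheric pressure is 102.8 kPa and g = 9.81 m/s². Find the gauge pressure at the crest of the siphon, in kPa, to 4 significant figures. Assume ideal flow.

Bernoulli surface→outlet gives ½v² = g·h_out, so v = √(2·9.81·2.005) = 6.272 m/s.
Continuity keeps v the same throughout the tube; from surface to crest, P_atm + 0 = P_top + ½ρv² + ρg·h_top.
P_top = 102800 − ½·842.9·6.272² − 842.9·9.81·2.097 = 68880 Pa. So P_gauge = P_top − P_atm = -33920 Pa.

-33.92 kPa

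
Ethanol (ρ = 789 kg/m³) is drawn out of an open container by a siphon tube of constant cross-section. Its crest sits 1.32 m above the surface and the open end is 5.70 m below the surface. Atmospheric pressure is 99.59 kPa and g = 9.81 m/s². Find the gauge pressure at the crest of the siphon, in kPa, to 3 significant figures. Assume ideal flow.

Bernoulli surface→outlet gives ½v² = g·h_out, so v = √(2·9.81·5.70) = 10.6 m/s.
With constant cross-section the crest speed equals v; applying Bernoulli from the surface up to the crest, P_top = P_atm − ½ρv² − ρg·h_top.
P_top = 99590 − ½·789·10.6² − 789·9.81·1.32 = 45300 Pa. So P_gauge = P_top − P_atm = -54300 Pa.

P_gauge ≈ -54.3 kPa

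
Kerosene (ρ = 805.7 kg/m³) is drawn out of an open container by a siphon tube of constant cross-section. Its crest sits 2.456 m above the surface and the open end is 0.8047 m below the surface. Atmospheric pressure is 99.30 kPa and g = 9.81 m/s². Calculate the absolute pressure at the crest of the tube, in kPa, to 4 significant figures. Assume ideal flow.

From the surface to the outlet (both open to atmosphere, surface at rest): v = √(2g·h_out) = √(2·9.81·0.8047) = 3.973 m/s.
Continuity keeps v the same throughout the tube; from surface to crest, P_atm + 0 = P_top + ½ρv² + ρg·h_top.
P_top = 99300 − ½·805.7·3.973² − 805.7·9.81·2.456 = 73530 Pa.

P_top ≈ 73.53 kPa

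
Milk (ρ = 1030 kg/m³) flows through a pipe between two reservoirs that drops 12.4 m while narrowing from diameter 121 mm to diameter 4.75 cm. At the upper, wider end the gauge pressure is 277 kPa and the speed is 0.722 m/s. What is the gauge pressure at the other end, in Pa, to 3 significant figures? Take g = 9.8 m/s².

P₂ ≈ 391000 Pa

Mass conservation (A₁v₁ = A₂v₂) gives v₂ = 0.722 × 115/17.7 = 4.69 m/s.
Bernoulli: P₁ + ½ρv₁² + ρg h₁ = P₂ + ½ρv₂² + ρg h₂, so P₂ = P₁ + ½ρ(v₁² − v₂²) − ρg(h₂ − h₁).
P₂ = 277000 + ½·1030·(0.722² − 4.69²) − 1030·9.8·(−12.4) = 277000 + (-11000) − (-125000) = 391000 Pa.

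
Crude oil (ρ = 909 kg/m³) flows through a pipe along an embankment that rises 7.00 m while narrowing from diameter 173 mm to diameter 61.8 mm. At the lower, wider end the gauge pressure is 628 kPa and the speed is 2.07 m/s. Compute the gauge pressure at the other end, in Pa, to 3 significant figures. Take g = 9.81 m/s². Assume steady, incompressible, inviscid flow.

By continuity, v₂ = v₁·A₁/A₂ = 2.07·(235/30.0) = 16.2 m/s.
Energy conservation along the streamline gives P₂ = P₁ − ½ρ(v₂² − v₁²) − ρg(h₂ − h₁).
P₂ = 628000 + ½·909·(2.07² − 16.2²) − 909·9.81·(+7.00) = 628000 + (-118000) − (62400) = 448000 Pa.

P₂ ≈ 448000 Pa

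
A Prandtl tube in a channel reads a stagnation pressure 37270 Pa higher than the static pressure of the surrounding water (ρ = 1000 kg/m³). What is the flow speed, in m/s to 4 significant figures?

v = 8.634 m/s

At the stagnation point the flow is brought to rest, so Bernoulli gives P_stag − P_static = ½ρv².
v = √(2ΔP/ρ) = √(2·37270/1000) = 8.634 m/s.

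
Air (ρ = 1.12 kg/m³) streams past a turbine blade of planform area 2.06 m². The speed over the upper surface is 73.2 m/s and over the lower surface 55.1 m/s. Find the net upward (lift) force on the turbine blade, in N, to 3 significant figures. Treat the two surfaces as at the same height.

The faster flow above has the lower pressure; Bernoulli (same height) gives ΔP = ½ρ(v_up² − v_low²).
ΔP = ½·1.12·(73.2² − 55.1²) = 1300 Pa.
Lift = ΔP · A = 1300 × 2.06 = 2680 N.

2680 N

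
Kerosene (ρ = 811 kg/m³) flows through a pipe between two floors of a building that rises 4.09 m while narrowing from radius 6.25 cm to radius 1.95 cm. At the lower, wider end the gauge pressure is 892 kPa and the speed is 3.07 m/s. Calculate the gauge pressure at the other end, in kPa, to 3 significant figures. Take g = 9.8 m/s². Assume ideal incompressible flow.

By continuity, v₂ = v₁·A₁/A₂ = 3.07·(123/11.9) = 31.5 m/s.
Energy conservation along the streamline gives P₂ = P₁ − ½ρ(v₂² − v₁²) − ρg(h₂ − h₁).
P₂ = 892000 + ½·811·(3.07² − 31.5²) − 811·9.8·(+4.09) = 892000 + (-399000) − (32500) = 460000 Pa.

P₂ = 460 kPa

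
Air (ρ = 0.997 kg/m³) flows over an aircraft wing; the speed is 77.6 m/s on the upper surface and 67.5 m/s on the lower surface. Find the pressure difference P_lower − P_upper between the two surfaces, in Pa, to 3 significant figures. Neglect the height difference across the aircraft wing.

ΔP ≈ 731 Pa

Bernoulli (same height): P_lower − P_upper = ½ρ(v_upper² − v_lower²).
ΔP = ½·0.997·(77.6² − 67.5²) = 731 Pa.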